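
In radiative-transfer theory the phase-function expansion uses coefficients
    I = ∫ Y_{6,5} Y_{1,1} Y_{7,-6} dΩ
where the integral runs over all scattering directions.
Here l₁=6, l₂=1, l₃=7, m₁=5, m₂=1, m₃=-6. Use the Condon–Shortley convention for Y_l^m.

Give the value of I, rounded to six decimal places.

Checks pass: Σm=0; 14 even; l₃=7∈[5,7].
(2·6+1)(2·1+1)(2·7+1) = 585
Δ: 0! 12! 2! / 15! → 1/1365
sum: t=0:+1/518400 = 1/518400
3j²(6 1 7; 0 0 0) = Δ·Π!·Σ² = 7/195  (sign -1)
sum: t=0:+1/79833600 = 1/79833600
3j²(6 1 7; 5 1 -6) = Δ·Π!·Σ² = 2/35  (sign -1)
combine: 4πI² = 585·7/195·2/35 = 6/5
take √, sign +1: I = 0.30901936

0.309019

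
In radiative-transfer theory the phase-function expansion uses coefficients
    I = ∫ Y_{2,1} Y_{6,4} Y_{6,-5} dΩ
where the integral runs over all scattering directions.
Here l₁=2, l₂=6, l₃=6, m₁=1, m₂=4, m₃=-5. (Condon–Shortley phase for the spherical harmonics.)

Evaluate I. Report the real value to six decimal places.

-0.197649

m-sum 0 ✓  L=14 even ✓  4≤6≤8 ✓
Π(2lᵢ+1) = 5×13×13 = 845
triangle coeff Δ(2,6,6) = 1/90090
Σ_t [0,2]: t=0:+1/69120 t=1:−1/14400 t=2:+1/69120 = -7/172800
(3j)²=14/715 [(2 6 6; 0 0 0)], sign=-1
Σ_t [0,1]: t=0:+1/7257600 t=1:−1/725760 = -1/806400
(3j)²=27/910 [(2 6 6; 1 4 -5)], sign=+1
⇒ 4πI² = 27/55
I = (-1)√(27/55/(4π)) = -0.19764945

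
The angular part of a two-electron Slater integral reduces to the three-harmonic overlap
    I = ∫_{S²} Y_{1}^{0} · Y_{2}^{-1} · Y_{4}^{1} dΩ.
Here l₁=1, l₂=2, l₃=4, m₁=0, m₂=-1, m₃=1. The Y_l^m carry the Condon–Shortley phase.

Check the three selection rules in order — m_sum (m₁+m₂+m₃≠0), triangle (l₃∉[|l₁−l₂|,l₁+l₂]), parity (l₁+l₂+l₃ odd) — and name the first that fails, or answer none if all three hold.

triangle

Σmᵢ = 0  ✓
l₃∈[|l₁−l₂|,l₁+l₂]=[1,3], have l₃=4  ✗
Σlᵢ = 7 ⇒ odd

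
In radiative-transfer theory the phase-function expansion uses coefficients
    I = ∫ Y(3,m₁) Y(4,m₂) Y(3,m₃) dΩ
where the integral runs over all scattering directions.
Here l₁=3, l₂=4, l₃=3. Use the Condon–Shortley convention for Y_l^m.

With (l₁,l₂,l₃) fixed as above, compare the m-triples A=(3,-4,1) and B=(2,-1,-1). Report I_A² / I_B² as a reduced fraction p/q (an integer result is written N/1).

21/16

l's match ⇒ only the (l;m) 3-j factors differ between A and B.
A: triangle coeff Δ(3,4,3) = 1/34650; Σ_t [0,0]: t=0:+1/1152 = 1/1152; (3j)²=1/33 [(3 4 3; 3 -4 1)], sign=+1
B: triangle coeff Δ(3,4,3) = 1/34650; Σ_t [0,1]: t=0:+1/144 t=1:−1/48 = -1/72; (3j)²=16/693 [(3 4 3; 2 -1 -1)], sign=-1
I_A²/I_B² = (1/33)/(16/693) = 21/16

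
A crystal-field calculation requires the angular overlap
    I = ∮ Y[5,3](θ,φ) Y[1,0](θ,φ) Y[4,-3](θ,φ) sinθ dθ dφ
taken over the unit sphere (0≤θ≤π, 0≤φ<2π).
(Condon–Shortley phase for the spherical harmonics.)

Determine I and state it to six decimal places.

-0.196426

m-sum 0 ✓  L=10 even ✓  4≤4≤6 ✓
Π(2lᵢ+1) = 11×3×9 = 297
triangle coeff Δ(5,1,4) = 1/495
Σ_t [1,1]: t=1:−1/576 = -1/576
(3j)²=5/99 [(5 1 4; 0 0 0)], sign=-1
Σ_t [1,1]: t=1:−1/5040 = -1/5040
(3j)²=16/495 [(5 1 4; 3 0 -3)], sign=+1
⇒ 4πI² = 16/33
I = (-1)√(16/33/(4π)) = -0.19642560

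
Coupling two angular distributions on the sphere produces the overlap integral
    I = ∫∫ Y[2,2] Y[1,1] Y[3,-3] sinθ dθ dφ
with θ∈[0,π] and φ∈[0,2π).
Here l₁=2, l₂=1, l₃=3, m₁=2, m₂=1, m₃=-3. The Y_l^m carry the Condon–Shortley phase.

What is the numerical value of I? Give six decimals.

-0.319865

m-sum 0 ✓  L=6 even ✓  1≤3≤3 ✓
Π(2lᵢ+1) = 5×3×7 = 105
triangle coeff Δ(2,1,3) = 1/105
Σ_t [0,0]: t=0:+1/4 = 1/4
(3j)²=3/35 [(2 1 3; 0 0 0)], sign=-1
Σ_t [0,0]: t=0:+1/48 = 1/48
(3j)²=1/7 [(2 1 3; 2 1 -3)], sign=+1
⇒ 4πI² = 9/7
I = (-1)√(9/7/(4π)) = -0.31986543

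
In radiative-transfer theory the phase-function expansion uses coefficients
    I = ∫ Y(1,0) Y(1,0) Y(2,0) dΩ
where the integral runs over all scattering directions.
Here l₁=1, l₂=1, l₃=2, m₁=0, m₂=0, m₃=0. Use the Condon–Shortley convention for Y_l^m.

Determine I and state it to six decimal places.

0.252313

m-sum 0 ✓  L=4 even ✓  0≤2≤2 ✓
Π(2lᵢ+1) = 3×3×5 = 45
triangle coeff Δ(1,1,2) = 1/30
Σ_t [0,0]: t=0:+1/1 = 1/1
(3j)²=2/15 [(1 1 2; 0 0 0)], sign=+1
(m-triple is (0,0,0) — same symbol as above.)
⇒ 4πI² = 4/5
I = (+1)√(4/5/(4π)) = 0.25231325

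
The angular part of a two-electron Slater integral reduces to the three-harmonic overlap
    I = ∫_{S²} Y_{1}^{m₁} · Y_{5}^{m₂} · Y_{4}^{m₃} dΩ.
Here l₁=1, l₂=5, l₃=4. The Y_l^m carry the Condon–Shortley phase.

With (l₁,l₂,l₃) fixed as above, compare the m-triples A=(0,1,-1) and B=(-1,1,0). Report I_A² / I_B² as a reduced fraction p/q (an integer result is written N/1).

8/5

Shared (l₁,l₂,l₃)=(1,5,4): N and (l;000)² cancel in I_A²/I_B².
A: Δ = 2!·0!·8!/11! = 1/495; Racah Σ t=1..1: t=1:−1/720 = -1/720; ⇒ 3j(1 5 4; 0 1 -1)² = 8/165, sgn +1
B: Δ = 2!·0!·8!/11! = 1/495; Racah Σ t=2..2: t=2:+1/1152 = 1/1152; ⇒ 3j(1 5 4; -1 1 0)² = 1/33, sgn +1
I_A²/I_B² = (8/165)/(1/33) = 8/5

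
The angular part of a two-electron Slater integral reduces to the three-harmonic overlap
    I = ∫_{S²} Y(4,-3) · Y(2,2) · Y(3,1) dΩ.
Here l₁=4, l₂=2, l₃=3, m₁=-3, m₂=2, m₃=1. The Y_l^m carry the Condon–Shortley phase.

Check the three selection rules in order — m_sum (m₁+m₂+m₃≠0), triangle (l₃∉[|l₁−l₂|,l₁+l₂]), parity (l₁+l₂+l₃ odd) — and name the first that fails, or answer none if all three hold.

parity

Σmᵢ = 0  ✓
l₃∈[|l₁−l₂|,l₁+l₂]=[2,6], have l₃=3  ✓
Σlᵢ = 9 ⇒ odd  ✗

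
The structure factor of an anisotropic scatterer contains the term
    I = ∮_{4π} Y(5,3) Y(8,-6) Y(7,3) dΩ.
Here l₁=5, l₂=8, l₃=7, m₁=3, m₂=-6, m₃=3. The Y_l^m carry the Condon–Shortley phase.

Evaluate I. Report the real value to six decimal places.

0.036695

Checks pass: Σm=0; 20 even; l₃=7∈[3,13].
(2·5+1)(2·8+1)(2·7+1) = 2805
Δ: 6! 4! 10! / 21! → 1/814773960
sum: t=1:−1/87091200 t=2:+1/4976640 t=3:−1/2073600 t=4:+1/4976640 t=5:−1/87091200 = -1/9676800
3j²(5 8 7; 0 0 0) = Δ·Π!·Σ² = 360/46189  (sign +1)
sum: t=0:+1/232243200 t=1:−1/261273600 t=2:+1/4180377600 = 1/1393459200
3j²(5 8 7; 3 -6 3) = Δ·Π!·Σ² = 1/1292  (sign +1)
combine: 4πI² = 2805·360/46189·1/1292 = 1350/79781
take √, sign +1: I = 0.03669545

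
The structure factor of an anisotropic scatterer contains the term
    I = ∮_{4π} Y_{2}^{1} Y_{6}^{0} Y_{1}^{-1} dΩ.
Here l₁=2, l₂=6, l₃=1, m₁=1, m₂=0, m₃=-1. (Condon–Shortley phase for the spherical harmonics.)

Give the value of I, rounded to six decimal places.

0.000000

l₃=1 ∉ [4,8] — triangle fails ⇒ I = 0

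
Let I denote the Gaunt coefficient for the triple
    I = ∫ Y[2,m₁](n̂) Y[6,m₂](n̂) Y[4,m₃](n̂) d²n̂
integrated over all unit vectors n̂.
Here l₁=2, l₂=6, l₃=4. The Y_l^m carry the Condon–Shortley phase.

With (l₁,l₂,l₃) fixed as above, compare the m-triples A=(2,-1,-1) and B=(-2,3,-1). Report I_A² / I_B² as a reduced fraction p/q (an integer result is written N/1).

l's match ⇒ only the (l;m) 3-j factors differ between A and B.
A: triangle coeff Δ(2,6,4) = 1/6435; Σ_t [0,0]: t=0:+1/17280 = 1/17280; (3j)²=7/1287 [(2 6 4; 2 -1 -1)], sign=-1
B: triangle coeff Δ(2,6,4) = 1/6435; Σ_t [4,4]: t=4:+1/17280 = 1/17280; (3j)²=14/715 [(2 6 4; -2 3 -1)], sign=-1
I_A²/I_B² = (7/1287)/(14/715) = 5/18

5/18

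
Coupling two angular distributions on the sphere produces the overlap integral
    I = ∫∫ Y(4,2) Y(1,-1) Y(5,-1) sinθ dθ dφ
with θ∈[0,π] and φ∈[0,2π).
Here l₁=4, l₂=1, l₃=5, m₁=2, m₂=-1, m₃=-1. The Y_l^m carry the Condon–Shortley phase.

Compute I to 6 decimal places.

Checks pass: Σm=0; 10 even; l₃=5∈[3,5].
(2·4+1)(2·1+1)(2·5+1) = 297
Δ: 0! 8! 2! / 11! → 1/495
sum: t=0:+1/576 = 1/576
3j²(4 1 5; 0 0 0) = Δ·Π!·Σ² = 5/99  (sign -1)
sum: t=0:+1/2880 = 1/2880
3j²(4 1 5; 2 -1 -1) = Δ·Π!·Σ² = 2/165  (sign +1)
combine: 4πI² = 297·5/99·2/165 = 2/11
take √, sign -1: I = -0.12028562

-0.120286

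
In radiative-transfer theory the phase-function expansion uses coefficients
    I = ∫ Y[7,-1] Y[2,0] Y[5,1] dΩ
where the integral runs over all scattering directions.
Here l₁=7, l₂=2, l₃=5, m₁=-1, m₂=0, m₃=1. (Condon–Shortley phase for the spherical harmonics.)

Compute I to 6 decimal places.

-0.232242

Checks pass: Σm=0; 14 even; l₃=5∈[5,9].
(2·7+1)(2·2+1)(2·5+1) = 825
Δ: 4! 10! 0! / 15! → 1/15015
sum: t=2:+1/57600 = 1/57600
3j²(7 2 5; 0 0 0) = Δ·Π!·Σ² = 21/715  (sign -1)
sum: t=2:+1/69120 = 1/69120
3j²(7 2 5; -1 0 1) = Δ·Π!·Σ² = 4/143  (sign +1)
combine: 4πI² = 825·21/715·4/143 = 1260/1859
take √, sign -1: I = -0.23224194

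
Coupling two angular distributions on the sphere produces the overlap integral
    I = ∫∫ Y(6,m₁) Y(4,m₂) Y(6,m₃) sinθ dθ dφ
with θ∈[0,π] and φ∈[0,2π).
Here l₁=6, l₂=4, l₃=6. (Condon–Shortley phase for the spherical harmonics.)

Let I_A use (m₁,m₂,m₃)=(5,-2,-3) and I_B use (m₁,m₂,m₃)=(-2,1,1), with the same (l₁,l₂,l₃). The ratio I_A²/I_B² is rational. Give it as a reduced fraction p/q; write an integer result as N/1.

l's match ⇒ only the (l;m) 3-j factors differ between A and B.
A: triangle coeff Δ(6,4,6) = 1/15315300; Σ_t [0,1]: t=0:+1/483840 t=1:−1/1451520 = 1/725760; (3j)²=24/1547 [(6 4 6; 5 -2 -3)], sign=-1
B: triangle coeff Δ(6,4,6) = 1/15315300; Σ_t [1,4]: t=1:−1/725760 t=2:+1/34560 t=3:−1/17280 t=4:+1/82944 = -53/2903040; (3j)²=2809/306306 [(6 4 6; -2 1 1)], sign=+1
I_A²/I_B² = (24/1547)/(2809/306306) = 4752/2809

4752/2809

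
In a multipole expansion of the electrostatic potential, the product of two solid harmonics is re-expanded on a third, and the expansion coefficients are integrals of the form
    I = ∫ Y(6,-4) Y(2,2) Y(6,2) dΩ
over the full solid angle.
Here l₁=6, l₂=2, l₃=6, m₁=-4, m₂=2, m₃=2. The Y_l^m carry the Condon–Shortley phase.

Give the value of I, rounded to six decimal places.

Rules hold: Σm=0, L=14 even, 4≤6≤8.
N = 13·5·13 = 845
Δ = 2!·10!·2!/15! = 1/90090
Racah Σ t=0..2: t=0:+1/69120 t=1:−1/14400 t=2:+1/69120 = -7/172800
⇒ 3j(6 2 6; 0 0 0)² = 14/715, sgn -1
Racah Σ t=2..2: t=2:+1/322560 = 1/322560
⇒ 3j(6 2 6; -4 2 2)² = 18/1001, sgn +1
4πI² = N·(3j₀)²·(3jₘ)² = 36/121
I = -1·√(0.297521/4π) = -0.15386989

-0.153870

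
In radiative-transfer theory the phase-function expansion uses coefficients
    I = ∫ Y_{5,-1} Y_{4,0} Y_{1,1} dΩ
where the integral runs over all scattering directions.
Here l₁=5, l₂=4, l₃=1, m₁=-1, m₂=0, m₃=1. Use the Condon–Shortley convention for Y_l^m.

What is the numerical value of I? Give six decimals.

Checks pass: Σm=0; 10 even; l₃=1∈[1,9].
(2·5+1)(2·4+1)(2·1+1) = 297
Δ: 8! 2! 0! / 11! → 1/495
sum: t=4:+1/576 = 1/576
3j²(5 4 1; 0 0 0) = Δ·Π!·Σ² = 5/99  (sign -1)
sum: t=4:+1/1152 = 1/1152
3j²(5 4 1; -1 0 1) = Δ·Π!·Σ² = 1/33  (sign +1)
combine: 4πI² = 297·5/99·1/33 = 5/11
take √, sign -1: I = -0.19018827

-0.190188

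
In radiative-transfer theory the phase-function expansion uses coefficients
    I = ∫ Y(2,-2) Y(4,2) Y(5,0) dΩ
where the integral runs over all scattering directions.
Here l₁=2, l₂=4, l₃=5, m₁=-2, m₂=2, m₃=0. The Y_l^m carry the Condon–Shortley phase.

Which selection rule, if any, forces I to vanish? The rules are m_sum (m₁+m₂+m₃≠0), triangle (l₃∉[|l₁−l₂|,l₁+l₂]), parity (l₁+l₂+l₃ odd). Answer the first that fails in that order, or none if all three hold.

parity

m₁+m₂+m₃ = -2 + 2 + 0 = 0  ✓
triangle: |2−4|=2 ≤ l₃=5 ≤ 2+4=6  ✓
parity: l₁+l₂+l₃ = 11 is odd  ✗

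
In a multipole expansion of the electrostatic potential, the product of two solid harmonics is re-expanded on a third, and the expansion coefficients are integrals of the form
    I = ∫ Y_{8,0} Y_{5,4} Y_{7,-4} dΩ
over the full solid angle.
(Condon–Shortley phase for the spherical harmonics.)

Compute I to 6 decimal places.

Checks pass: Σm=0; 20 even; l₃=7∈[3,13].
(2·8+1)(2·5+1)(2·7+1) = 2805
Δ: 6! 10! 4! / 21! → 1/814773960
sum: t=1:−1/87091200 t=2:+1/4976640 t=3:−1/2073600 t=4:+1/4976640 t=5:−1/87091200 = -1/9676800
3j²(8 5 7; 0 0 0) = Δ·Π!·Σ² = 360/46189  (sign +1)
sum: t=5:−1/87091200 t=6:+1/348364800 = -1/116121600
3j²(8 5 7; 0 4 -4) = Δ·Π!·Σ² = 54/4199  (sign +1)
combine: 4πI² = 2805·360/46189·54/4199 = 291600/1037153
take √, sign +1: I = 0.14957789

0.149578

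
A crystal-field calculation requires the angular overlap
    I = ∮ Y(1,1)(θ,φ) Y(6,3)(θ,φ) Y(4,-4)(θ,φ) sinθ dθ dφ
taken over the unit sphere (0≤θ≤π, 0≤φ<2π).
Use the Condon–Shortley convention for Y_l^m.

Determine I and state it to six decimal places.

0.000000

l₃=4 ∉ [5,7] — triangle fails ⇒ I = 0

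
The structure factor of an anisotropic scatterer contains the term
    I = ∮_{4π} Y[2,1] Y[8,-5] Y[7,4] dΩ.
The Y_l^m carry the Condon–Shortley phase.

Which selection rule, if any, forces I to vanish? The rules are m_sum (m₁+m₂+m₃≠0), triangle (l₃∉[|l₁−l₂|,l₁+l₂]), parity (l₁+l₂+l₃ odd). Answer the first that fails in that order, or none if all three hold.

parity

azimuthal sum: 1 − 5 + 4 = 0  ✓
6 ≤ 7 ≤ 10 (triangle on l)  ✓
L = 2 + 8 + 7 = 17 (odd)  ✗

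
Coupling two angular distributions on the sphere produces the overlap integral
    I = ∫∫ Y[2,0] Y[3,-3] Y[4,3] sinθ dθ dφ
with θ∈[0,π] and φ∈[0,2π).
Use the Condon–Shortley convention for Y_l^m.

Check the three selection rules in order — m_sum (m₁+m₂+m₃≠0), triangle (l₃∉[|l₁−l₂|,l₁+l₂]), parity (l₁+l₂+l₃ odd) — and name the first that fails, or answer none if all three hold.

m₁+m₂+m₃ = 0 − 3 + 3 = 0  ✓
triangle: |2−3|=1 ≤ l₃=4 ≤ 2+3=5  ✓
parity: l₁+l₂+l₃ = 9 is odd  ✗

parity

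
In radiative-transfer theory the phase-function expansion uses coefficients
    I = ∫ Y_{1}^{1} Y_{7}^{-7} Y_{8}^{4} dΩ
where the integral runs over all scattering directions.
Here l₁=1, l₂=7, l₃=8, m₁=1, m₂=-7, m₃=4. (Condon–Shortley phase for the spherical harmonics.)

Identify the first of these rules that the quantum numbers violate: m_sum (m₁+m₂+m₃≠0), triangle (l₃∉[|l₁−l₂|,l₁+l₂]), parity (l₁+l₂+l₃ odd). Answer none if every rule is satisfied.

Σmᵢ = -2  ✗
l₃∈[|l₁−l₂|,l₁+l₂]=[6,8], have l₃=8
Σlᵢ = 16 ⇒ even

m_sum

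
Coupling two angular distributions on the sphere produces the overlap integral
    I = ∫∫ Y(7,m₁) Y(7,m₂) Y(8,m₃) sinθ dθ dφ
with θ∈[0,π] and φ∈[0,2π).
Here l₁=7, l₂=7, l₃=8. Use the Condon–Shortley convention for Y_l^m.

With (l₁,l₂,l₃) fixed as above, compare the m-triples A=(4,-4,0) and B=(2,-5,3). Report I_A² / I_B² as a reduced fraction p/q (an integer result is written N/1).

Shared (l₁,l₂,l₃)=(7,7,8): N and (l;000)² cancel in I_A²/I_B².
A: Δ = 6!·8!·8!/23! = 1/22086194130; Racah Σ t=0..3: t=0:+1/373248000 t=1:−1/248832000 t=2:+1/1219276800 t=3:−1/58525286400 = -157/292626432000; ⇒ 3j(7 7 8; 4 -4 0)² = 24649/20281170, sgn -1
B: Δ = 6!·8!·8!/23! = 1/22086194130; Racah Σ t=0..2: t=0:+1/746496000 t=1:−1/348364800 t=2:+1/1393459200 = -17/20901888000; ⇒ 3j(7 7 8; 2 -5 3)² = 34/5681, sgn +1
I_A²/I_B² = (24649/20281170)/(34/5681) = 24649/121380

24649/121380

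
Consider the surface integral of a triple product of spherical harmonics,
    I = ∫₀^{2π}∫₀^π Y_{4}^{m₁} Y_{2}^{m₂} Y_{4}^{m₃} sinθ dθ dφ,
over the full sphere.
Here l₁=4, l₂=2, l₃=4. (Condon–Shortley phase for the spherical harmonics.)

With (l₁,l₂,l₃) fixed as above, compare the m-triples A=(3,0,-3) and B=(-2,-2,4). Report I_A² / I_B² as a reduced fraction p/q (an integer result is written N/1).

7/24

Shared (l₁,l₂,l₃)=(4,2,4): N and (l;000)² cancel in I_A²/I_B².
A: Δ = 2!·6!·2!/11! = 1/13860; Racah Σ t=0..1: t=0:+1/480 t=1:−1/720 = 1/1440; ⇒ 3j(4 2 4; 3 0 -3)² = 7/1980, sgn -1
B: Δ = 2!·6!·2!/11! = 1/13860; Racah Σ t=0..0: t=0:+1/2880 = 1/2880; ⇒ 3j(4 2 4; -2 -2 4)² = 2/165, sgn +1
I_A²/I_B² = (7/1980)/(2/165) = 7/24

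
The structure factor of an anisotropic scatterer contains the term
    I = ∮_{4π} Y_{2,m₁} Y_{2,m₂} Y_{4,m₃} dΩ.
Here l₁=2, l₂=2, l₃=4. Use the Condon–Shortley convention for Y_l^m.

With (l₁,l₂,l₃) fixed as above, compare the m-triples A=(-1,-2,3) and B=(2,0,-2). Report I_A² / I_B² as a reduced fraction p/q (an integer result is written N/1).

Same 2,2,4: normalisation and zero-m 3j drop out of the ratio.
A: Δ: 0! 4! 4! / 9! → 1/630; sum: t=0:+1/144 = 1/144; 3j²(2 2 4; -1 -2 3) = Δ·Π!·Σ² = 1/18  (sign -1)
B: Δ: 0! 4! 4! / 9! → 1/630; sum: t=0:+1/96 = 1/96; 3j²(2 2 4; 2 0 -2) = Δ·Π!·Σ² = 1/42  (sign +1)
I_A²/I_B² = (1/18)/(1/42) = 7/3

7/3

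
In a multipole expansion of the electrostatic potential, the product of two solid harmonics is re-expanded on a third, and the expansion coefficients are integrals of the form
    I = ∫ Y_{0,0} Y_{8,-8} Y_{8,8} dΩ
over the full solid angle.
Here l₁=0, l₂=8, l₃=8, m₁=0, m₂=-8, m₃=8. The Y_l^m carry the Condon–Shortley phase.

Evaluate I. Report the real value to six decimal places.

m-sum 0 ✓  L=16 even ✓  8≤8≤8 ✓
Π(2lᵢ+1) = 1×17×17 = 289
triangle coeff Δ(0,8,8) = 1/17
Σ_t [0,0]: t=0:+1/1625702400 = 1/1625702400
(3j)²=1/17 [(0 8 8; 0 0 0)], sign=+1
Σ_t [0,0]: t=0:+1/20922789888000 = 1/20922789888000
(3j)²=1/17 [(0 8 8; 0 -8 8)], sign=+1
⇒ 4πI² = 1/1
I = (+1)√(1/1/(4π)) = 0.28209479

0.282095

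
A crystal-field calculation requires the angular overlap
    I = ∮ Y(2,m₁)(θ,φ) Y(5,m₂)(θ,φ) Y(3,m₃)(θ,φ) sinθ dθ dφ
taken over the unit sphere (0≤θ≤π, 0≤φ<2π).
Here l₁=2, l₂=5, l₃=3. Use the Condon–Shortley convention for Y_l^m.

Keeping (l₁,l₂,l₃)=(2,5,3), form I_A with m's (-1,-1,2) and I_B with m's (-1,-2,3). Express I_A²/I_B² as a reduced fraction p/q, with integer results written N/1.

Shared (l₁,l₂,l₃)=(2,5,3): N and (l;000)² cancel in I_A²/I_B².
A: Δ = 4!·0!·6!/11! = 1/2310; Racah Σ t=3..3: t=3:−1/720 = -1/720; ⇒ 3j(2 5 3; -1 -1 2)² = 4/385, sgn +1
B: Δ = 4!·0!·6!/11! = 1/2310; Racah Σ t=3..3: t=3:−1/4320 = -1/4320; ⇒ 3j(2 5 3; -1 -2 3)² = 1/330, sgn -1
I_A²/I_B² = (4/385)/(1/330) = 24/7

24/7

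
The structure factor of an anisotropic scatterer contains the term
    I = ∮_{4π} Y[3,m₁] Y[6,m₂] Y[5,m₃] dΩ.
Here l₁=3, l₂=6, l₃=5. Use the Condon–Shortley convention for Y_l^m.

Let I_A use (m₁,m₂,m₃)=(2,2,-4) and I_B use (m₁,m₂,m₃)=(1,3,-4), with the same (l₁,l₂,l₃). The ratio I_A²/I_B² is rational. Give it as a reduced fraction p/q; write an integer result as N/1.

Shared (l₁,l₂,l₃)=(3,6,5): N and (l;000)² cancel in I_A²/I_B².
A: Δ = 4!·2!·8!/15! = 1/675675; Racah Σ t=0..1: t=0:+1/967680 t=1:−1/60480 = -1/64512; ⇒ 3j(3 6 5; 2 2 -4)² = 15/1001, sgn +1
B: Δ = 4!·2!·8!/15! = 1/675675; Racah Σ t=1..2: t=1:−1/241920 t=2:+1/40320 = 1/48384; ⇒ 3j(3 6 5; 1 3 -4)² = 24/1001, sgn -1
I_A²/I_B² = (15/1001)/(24/1001) = 5/8

5/8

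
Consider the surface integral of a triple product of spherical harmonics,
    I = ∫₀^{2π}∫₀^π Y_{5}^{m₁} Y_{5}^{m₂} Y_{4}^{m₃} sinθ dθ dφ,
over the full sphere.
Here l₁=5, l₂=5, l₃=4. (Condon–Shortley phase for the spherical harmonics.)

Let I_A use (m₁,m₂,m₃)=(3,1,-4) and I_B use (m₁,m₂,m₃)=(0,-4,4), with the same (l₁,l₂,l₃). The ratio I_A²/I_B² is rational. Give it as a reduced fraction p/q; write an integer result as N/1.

Shared (l₁,l₂,l₃)=(5,5,4): N and (l;000)² cancel in I_A²/I_B².
A: Δ = 6!·4!·4!/15! = 1/3153150; Racah Σ t=2..2: t=2:+1/27648 = 1/27648; ⇒ 3j(5 5 4; 3 1 -4)² = 10/429, sgn +1
B: Δ = 6!·4!·4!/15! = 1/3153150; Racah Σ t=1..1: t=1:−1/69120 = -1/69120; ⇒ 3j(5 5 4; 0 -4 4)² = 2/143, sgn -1
I_A²/I_B² = (10/429)/(2/143) = 5/3

5/3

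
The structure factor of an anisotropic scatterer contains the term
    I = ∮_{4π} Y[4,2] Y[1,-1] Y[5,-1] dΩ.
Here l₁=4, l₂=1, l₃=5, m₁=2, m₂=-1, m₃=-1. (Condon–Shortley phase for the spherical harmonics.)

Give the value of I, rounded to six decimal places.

-0.120286

m-sum 0 ✓  L=10 even ✓  3≤5≤5 ✓
Π(2lᵢ+1) = 9×3×11 = 297
triangle coeff Δ(4,1,5) = 1/495
Σ_t [0,0]: t=0:+1/576 = 1/576
(3j)²=5/99 [(4 1 5; 0 0 0)], sign=-1
Σ_t [0,0]: t=0:+1/2880 = 1/2880
(3j)²=2/165 [(4 1 5; 2 -1 -1)], sign=+1
⇒ 4πI² = 2/11
I = (-1)√(2/11/(4π)) = -0.12028562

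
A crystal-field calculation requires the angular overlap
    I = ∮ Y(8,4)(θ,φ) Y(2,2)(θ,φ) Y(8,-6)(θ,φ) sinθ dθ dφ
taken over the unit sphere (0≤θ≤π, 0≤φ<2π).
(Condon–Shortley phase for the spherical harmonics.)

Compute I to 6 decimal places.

Rules hold: Σm=0, L=18 even, 6≤8≤10.
N = 17·5·17 = 1445
Δ = 2!·14!·2!/19! = 1/348840
Racah Σ t=0..2: t=0:+1/116121600 t=1:−1/25401600 t=2:+1/116121600 = -1/45158400
⇒ 3j(8 2 8; 0 0 0)² = 24/1615, sgn -1
Racah Σ t=2..2: t=2:+1/3832012800 = 1/3832012800
⇒ 3j(8 2 8; 4 2 -6)² = 91/9690, sgn +1
4πI² = N·(3j₀)²·(3jₘ)² = 364/1805
I = -1·√(0.201662/4π) = -0.12667974

-0.126680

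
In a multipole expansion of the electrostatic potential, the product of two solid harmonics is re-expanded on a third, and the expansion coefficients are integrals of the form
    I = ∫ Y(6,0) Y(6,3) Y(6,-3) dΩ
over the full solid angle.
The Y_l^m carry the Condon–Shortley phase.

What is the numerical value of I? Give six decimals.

0.123095

Rules hold: Σm=0, L=18 even, 0≤6≤12.
N = 13·13·13 = 2197
Δ = 6!·6!·6!/19! = 1/325909584
Racah Σ t=0..6: t=0:+1/373248000 t=1:−1/1728000 t=2:+1/110592 t=3:−1/46656 t=4:+1/110592 t=5:−1/1728000 t=6:+1/373248000 = -7/1555200
⇒ 3j(6 6 6; 0 0 0)² = 400/46189, sgn -1
Racah Σ t=3..6: t=3:−1/933120 t=4:+1/276480 t=5:−1/691200 t=6:+1/18662400 = 43/37324800
⇒ 3j(6 6 6; 0 3 -3)² = 1849/184756, sgn -1
4πI² = N·(3j₀)²·(3jₘ)² = 2403700/12623809
I = +1·√(0.19041/4π) = 0.12309488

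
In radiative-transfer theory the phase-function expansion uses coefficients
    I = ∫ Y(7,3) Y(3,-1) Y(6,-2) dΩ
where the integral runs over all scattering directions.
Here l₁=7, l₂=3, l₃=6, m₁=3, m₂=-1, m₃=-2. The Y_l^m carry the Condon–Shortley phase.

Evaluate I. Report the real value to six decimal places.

Checks pass: Σm=0; 16 even; l₃=6∈[4,10].
(2·7+1)(2·3+1)(2·6+1) = 1365
Δ: 4! 10! 2! / 17! → 1/2042040
sum: t=1:−1/207360 t=2:+1/57600 t=3:−1/207360 = 1/129600
3j²(7 3 6; 0 0 0) = Δ·Π!·Σ² = 168/12155  (sign +1)
sum: t=0:+1/829440 t=1:−1/181440 t=2:+1/645120 = -1/362880
3j²(7 3 6; 3 -1 -2) = Δ·Π!·Σ² = 256/17017  (sign -1)
combine: 4πI² = 1365·168/12155·256/17017 = 129024/454597
take √, sign -1: I = -0.15028548

-0.150285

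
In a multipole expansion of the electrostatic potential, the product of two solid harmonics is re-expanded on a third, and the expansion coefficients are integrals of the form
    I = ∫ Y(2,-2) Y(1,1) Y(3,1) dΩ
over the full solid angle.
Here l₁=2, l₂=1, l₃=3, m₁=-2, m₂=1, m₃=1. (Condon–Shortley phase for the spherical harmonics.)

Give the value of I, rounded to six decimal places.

Checks pass: Σm=0; 6 even; l₃=3∈[1,3].
(2·2+1)(2·1+1)(2·3+1) = 105
Δ: 0! 4! 2! / 7! → 1/105
sum: t=0:+1/4 = 1/4
3j²(2 1 3; 0 0 0) = Δ·Π!·Σ² = 3/35  (sign -1)
sum: t=0:+1/48 = 1/48
3j²(2 1 3; -2 1 1) = Δ·Π!·Σ² = 1/105  (sign +1)
combine: 4πI² = 105·3/35·1/105 = 3/35
take √, sign -1: I = -0.08258890

-0.082589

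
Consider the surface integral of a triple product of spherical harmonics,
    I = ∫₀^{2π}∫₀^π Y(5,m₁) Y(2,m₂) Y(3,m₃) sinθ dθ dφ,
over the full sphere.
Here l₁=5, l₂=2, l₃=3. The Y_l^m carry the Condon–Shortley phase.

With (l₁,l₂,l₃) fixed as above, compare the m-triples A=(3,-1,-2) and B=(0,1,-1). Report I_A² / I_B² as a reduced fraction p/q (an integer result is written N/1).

Same 5,2,3: normalisation and zero-m 3j drop out of the ratio.
A: Δ: 4! 6! 0! / 11! → 1/2310; sum: t=1:−1/720 = -1/720; 3j²(5 2 3; 3 -1 -2) = Δ·Π!·Σ² = 8/165  (sign +1)
B: Δ: 4! 6! 0! / 11! → 1/2310; sum: t=3:−1/288 = -1/288; 3j²(5 2 3; 0 1 -1) = Δ·Π!·Σ² = 5/231  (sign -1)
I_A²/I_B² = (8/165)/(5/231) = 56/25

56/25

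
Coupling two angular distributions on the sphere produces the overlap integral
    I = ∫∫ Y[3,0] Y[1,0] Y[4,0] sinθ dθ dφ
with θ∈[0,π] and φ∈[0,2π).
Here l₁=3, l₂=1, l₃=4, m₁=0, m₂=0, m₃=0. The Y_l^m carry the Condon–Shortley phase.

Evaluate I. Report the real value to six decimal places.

0.246233

m-sum 0 ✓  L=8 even ✓  2≤4≤4 ✓
Π(2lᵢ+1) = 7×3×9 = 189
triangle coeff Δ(3,1,4) = 1/252
Σ_t [0,0]: t=0:+1/36 = 1/36
(3j)²=4/63 [(3 1 4; 0 0 0)], sign=+1
(m-triple is (0,0,0) — same symbol as above.)
⇒ 4πI² = 16/21
I = (+1)√(16/21/(4π)) = 0.24623252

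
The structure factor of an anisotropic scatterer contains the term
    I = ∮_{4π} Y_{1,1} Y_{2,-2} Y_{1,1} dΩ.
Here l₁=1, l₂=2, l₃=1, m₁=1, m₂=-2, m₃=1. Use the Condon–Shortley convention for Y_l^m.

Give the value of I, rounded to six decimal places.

0.309019

m-sum 0 ✓  L=4 even ✓  1≤1≤3 ✓
Π(2lᵢ+1) = 3×5×3 = 45
triangle coeff Δ(1,2,1) = 1/30
Σ_t [1,1]: t=1:−1/1 = -1/1
(3j)²=2/15 [(1 2 1; 0 0 0)], sign=+1
Σ_t [0,0]: t=0:+1/4 = 1/4
(3j)²=1/5 [(1 2 1; 1 -2 1)], sign=+1
⇒ 4πI² = 6/5
I = (+1)√(6/5/(4π)) = 0.30901936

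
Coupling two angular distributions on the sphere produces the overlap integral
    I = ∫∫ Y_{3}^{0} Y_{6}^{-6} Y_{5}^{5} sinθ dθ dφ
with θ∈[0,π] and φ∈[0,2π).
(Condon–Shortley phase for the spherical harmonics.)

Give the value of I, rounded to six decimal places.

0.000000

m-sum = 0 − 6 + 5 = -1 ≠ 0 ⇒ I = 0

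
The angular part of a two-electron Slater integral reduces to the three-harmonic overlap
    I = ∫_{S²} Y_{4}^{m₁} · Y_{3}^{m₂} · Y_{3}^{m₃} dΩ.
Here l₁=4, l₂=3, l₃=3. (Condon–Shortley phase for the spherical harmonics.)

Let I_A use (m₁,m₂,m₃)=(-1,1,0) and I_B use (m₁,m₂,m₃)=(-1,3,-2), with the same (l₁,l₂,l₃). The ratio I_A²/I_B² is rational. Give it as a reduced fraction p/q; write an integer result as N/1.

1/2

Same 4,3,3: normalisation and zero-m 3j drop out of the ratio.
A: Δ: 4! 4! 2! / 11! → 1/34650; sum: t=2:+1/48 t=3:−1/24 t=4:+1/288 = -5/288; 3j²(4 3 3; -1 1 0) = Δ·Π!·Σ² = 5/462  (sign +1)
B: Δ: 4! 4! 2! / 11! → 1/34650; sum: t=4:+1/288 = 1/288; 3j²(4 3 3; -1 3 -2) = Δ·Π!·Σ² = 5/231  (sign -1)
I_A²/I_B² = (5/462)/(5/231) = 1/2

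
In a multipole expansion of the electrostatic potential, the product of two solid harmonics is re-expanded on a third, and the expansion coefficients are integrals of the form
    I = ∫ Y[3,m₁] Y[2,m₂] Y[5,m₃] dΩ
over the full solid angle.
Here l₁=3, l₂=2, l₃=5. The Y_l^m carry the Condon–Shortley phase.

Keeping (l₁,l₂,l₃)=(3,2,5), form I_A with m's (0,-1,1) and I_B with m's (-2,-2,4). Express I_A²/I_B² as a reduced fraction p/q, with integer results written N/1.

l's match ⇒ only the (l;m) 3-j factors differ between A and B.
A: triangle coeff Δ(3,2,5) = 1/2310; Σ_t [0,0]: t=0:+1/216 = 1/216; (3j)²=8/231 [(3 2 5; 0 -1 1)], sign=+1
B: triangle coeff Δ(3,2,5) = 1/2310; Σ_t [0,0]: t=0:+1/2880 = 1/2880; (3j)²=3/55 [(3 2 5; -2 -2 4)], sign=-1
I_A²/I_B² = (8/231)/(3/55) = 40/63

40/63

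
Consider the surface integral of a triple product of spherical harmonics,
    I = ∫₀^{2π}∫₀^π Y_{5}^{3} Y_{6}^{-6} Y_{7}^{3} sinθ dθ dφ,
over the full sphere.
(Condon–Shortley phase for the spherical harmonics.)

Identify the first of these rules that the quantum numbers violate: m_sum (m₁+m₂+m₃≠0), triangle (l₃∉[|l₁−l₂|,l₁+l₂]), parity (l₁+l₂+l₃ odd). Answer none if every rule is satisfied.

none

Σmᵢ = 0  ✓
l₃∈[|l₁−l₂|,l₁+l₂]=[1,11], have l₃=7  ✓
Σlᵢ = 18 ⇒ even  ✓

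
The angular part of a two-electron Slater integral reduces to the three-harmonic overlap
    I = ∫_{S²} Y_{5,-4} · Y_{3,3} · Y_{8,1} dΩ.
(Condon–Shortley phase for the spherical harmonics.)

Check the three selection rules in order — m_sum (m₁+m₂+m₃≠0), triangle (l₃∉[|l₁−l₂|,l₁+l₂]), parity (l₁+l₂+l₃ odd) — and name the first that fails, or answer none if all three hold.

Σmᵢ = 0  ✓
l₃∈[|l₁−l₂|,l₁+l₂]=[2,8], have l₃=8  ✓
Σlᵢ = 16 ⇒ even  ✓

none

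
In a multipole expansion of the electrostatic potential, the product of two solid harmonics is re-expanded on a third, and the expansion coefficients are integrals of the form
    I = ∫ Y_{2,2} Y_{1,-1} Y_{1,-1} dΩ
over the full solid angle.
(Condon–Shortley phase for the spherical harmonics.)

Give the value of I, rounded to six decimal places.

m-sum 0 ✓  L=4 even ✓  1≤1≤3 ✓
Π(2lᵢ+1) = 5×3×3 = 45
triangle coeff Δ(2,1,1) = 1/30
Σ_t [1,1]: t=1:−1/1 = -1/1
(3j)²=2/15 [(2 1 1; 0 0 0)], sign=+1
Σ_t [0,0]: t=0:+1/4 = 1/4
(3j)²=1/5 [(2 1 1; 2 -1 -1)], sign=+1
⇒ 4πI² = 6/5
I = (+1)√(6/5/(4π)) = 0.30901936

0.309019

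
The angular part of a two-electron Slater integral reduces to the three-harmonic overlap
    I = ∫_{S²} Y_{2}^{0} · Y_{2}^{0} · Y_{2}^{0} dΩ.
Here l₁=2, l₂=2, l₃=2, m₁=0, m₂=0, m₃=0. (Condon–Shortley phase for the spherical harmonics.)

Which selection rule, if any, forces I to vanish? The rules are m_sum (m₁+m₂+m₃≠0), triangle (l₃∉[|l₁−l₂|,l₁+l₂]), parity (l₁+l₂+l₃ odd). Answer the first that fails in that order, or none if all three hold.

none

Σmᵢ = 0  ✓
l₃∈[|l₁−l₂|,l₁+l₂]=[0,4], have l₃=2  ✓
Σlᵢ = 6 ⇒ even  ✓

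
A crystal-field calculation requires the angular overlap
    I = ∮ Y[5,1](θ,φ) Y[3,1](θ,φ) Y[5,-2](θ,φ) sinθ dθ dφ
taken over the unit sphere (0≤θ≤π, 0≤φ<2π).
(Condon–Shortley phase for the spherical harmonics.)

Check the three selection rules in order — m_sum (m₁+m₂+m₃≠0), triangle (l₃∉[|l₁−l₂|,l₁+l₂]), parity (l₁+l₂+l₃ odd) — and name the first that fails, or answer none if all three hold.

Σmᵢ = 0  ✓
l₃∈[|l₁−l₂|,l₁+l₂]=[2,8], have l₃=5  ✓
Σlᵢ = 13 ⇒ odd  ✗

parity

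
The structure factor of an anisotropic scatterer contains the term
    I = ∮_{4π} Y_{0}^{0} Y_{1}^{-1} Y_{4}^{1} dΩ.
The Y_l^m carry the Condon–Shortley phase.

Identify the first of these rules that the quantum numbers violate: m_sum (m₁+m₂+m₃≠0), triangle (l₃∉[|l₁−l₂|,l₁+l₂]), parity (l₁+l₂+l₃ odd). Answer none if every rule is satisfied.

m₁+m₂+m₃ = 0 − 1 + 1 = 0  ✓
triangle: |0−1|=1 ≤ l₃=4 ≤ 0+1=1  ✗
parity: l₁+l₂+l₃ = 5 is odd

triangle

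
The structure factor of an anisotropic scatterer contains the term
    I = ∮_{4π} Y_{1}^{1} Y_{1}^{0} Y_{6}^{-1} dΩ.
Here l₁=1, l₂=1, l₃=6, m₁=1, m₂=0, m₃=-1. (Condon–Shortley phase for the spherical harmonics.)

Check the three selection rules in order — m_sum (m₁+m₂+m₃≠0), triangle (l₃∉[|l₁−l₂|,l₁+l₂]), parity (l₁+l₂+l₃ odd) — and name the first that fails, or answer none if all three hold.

triangle

Σmᵢ = 0  ✓
l₃∈[|l₁−l₂|,l₁+l₂]=[0,2], have l₃=6  ✗
Σlᵢ = 8 ⇒ even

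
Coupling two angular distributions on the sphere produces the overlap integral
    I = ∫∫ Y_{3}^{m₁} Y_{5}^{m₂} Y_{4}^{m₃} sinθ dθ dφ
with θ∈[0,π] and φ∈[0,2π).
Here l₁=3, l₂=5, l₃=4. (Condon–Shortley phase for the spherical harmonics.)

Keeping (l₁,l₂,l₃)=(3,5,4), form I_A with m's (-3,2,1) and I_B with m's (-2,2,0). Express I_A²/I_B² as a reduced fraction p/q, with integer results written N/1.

Same 3,5,4: normalisation and zero-m 3j drop out of the ratio.
A: Δ: 4! 2! 6! / 13! → 1/180180; sum: t=4:+1/1728 = 1/1728; 3j²(3 5 4; -3 2 1) = Δ·Π!·Σ² = 25/858  (sign -1)
B: Δ: 4! 2! 6! / 13! → 1/180180; sum: t=3:−1/576 t=4:+1/864 = -1/1728; 3j²(3 5 4; -2 2 0) = Δ·Π!·Σ² = 5/1287  (sign -1)
I_A²/I_B² = (25/858)/(5/1287) = 15/2

15/2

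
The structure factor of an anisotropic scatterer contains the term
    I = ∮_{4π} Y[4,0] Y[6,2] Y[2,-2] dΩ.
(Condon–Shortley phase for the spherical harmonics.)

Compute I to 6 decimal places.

Rules hold: Σm=0, L=12 even, 2≤2≤10.
N = 9·13·5 = 585
Δ = 8!·0!·4!/13! = 1/6435
Racah Σ t=4..4: t=4:+1/2304 = 1/2304
⇒ 3j(4 6 2; 0 0 0)² = 5/143, sgn +1
Racah Σ t=4..4: t=4:+1/13824 = 1/13824
⇒ 3j(4 6 2; 0 2 -2)² = 14/1287, sgn +1
4πI² = N·(3j₀)²·(3jₘ)² = 350/1573
I = +1·√(0.222505/4π) = 0.13306527

0.133065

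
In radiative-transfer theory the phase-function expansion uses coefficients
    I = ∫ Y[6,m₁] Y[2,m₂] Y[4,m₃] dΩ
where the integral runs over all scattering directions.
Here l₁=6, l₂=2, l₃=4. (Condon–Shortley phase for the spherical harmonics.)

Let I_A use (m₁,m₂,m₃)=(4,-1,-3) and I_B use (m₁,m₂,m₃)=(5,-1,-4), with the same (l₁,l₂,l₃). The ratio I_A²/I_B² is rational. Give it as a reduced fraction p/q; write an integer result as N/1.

16/11

Shared (l₁,l₂,l₃)=(6,2,4): N and (l;000)² cancel in I_A²/I_B².
A: Δ = 4!·8!·0!/13! = 1/6435; Racah Σ t=1..1: t=1:−1/30240 = -1/30240; ⇒ 3j(6 2 4; 4 -1 -3)² = 16/429, sgn +1
B: Δ = 4!·8!·0!/13! = 1/6435; Racah Σ t=1..1: t=1:−1/241920 = -1/241920; ⇒ 3j(6 2 4; 5 -1 -4)² = 1/39, sgn -1
I_A²/I_B² = (16/429)/(1/39) = 16/11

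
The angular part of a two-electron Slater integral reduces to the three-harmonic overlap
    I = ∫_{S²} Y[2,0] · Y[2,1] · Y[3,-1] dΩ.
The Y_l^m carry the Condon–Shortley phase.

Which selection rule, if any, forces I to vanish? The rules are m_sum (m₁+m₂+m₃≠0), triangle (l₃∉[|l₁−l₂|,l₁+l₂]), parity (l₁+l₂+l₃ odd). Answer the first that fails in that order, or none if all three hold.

azimuthal sum: 0 + 1 − 1 = 0  ✓
0 ≤ 3 ≤ 4 (triangle on l)  ✓
L = 2 + 2 + 3 = 7 (odd)  ✗

parity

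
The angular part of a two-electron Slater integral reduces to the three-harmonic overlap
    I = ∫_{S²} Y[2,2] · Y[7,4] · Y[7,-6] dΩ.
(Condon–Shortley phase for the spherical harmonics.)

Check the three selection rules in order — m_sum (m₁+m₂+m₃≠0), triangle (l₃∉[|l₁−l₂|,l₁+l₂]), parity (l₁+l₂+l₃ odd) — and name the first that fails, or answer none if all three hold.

m₁+m₂+m₃ = 2 + 4 − 6 = 0  ✓
triangle: |2−7|=5 ≤ l₃=7 ≤ 2+7=9  ✓
parity: l₁+l₂+l₃ = 16 is even  ✓

none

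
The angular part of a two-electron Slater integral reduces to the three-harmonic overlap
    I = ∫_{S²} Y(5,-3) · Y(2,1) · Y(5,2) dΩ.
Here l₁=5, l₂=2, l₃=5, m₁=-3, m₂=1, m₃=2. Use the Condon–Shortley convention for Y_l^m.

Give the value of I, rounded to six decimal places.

-0.161739

m-sum 0 ✓  L=12 even ✓  3≤5≤7 ✓
Π(2lᵢ+1) = 11×5×11 = 605
triangle coeff Δ(5,2,5) = 1/38610
Σ_t [0,2]: t=0:+1/2880 t=1:−1/576 t=2:+1/2880 = -1/960
(3j)²=10/429 [(5 2 5; 0 0 0)], sign=+1
Σ_t [1,2]: t=1:−1/10080 t=2:+1/2880 = 1/4032
(3j)²=10/429 [(5 2 5; -3 1 2)], sign=-1
⇒ 4πI² = 500/1521
I = (-1)√(500/1521/(4π)) = -0.16173926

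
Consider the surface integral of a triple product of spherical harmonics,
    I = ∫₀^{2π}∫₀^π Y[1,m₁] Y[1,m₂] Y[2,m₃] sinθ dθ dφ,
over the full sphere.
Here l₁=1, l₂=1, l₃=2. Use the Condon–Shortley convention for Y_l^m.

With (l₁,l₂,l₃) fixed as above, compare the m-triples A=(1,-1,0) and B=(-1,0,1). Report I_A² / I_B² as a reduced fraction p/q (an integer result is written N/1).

1/3

l's match ⇒ only the (l;m) 3-j factors differ between A and B.
A: triangle coeff Δ(1,1,2) = 1/30; Σ_t [0,0]: t=0:+1/4 = 1/4; (3j)²=1/30 [(1 1 2; 1 -1 0)], sign=+1
B: triangle coeff Δ(1,1,2) = 1/30; Σ_t [0,0]: t=0:+1/2 = 1/2; (3j)²=1/10 [(1 1 2; -1 0 1)], sign=-1
I_A²/I_B² = (1/30)/(1/10) = 1/3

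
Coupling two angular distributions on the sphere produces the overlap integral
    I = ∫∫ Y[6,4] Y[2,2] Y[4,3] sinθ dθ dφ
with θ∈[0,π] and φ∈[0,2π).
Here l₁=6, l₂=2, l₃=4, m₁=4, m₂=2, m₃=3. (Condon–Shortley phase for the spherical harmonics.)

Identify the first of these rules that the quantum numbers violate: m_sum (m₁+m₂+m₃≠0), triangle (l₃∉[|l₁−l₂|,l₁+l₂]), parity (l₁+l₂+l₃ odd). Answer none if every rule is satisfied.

azimuthal sum: 4 + 2 + 3 = 9  ✗
4 ≤ 4 ≤ 8 (triangle on l)
L = 6 + 2 + 4 = 12 (even)

m_sum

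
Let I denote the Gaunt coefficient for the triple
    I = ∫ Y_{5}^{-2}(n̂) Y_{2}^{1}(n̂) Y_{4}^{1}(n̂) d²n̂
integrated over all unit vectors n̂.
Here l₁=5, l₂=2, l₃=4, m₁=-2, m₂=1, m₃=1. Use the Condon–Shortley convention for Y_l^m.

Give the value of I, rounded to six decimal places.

0.000000

l₁+l₂+l₃=11 is odd: 3j(l;000)=0 ⇒ I=0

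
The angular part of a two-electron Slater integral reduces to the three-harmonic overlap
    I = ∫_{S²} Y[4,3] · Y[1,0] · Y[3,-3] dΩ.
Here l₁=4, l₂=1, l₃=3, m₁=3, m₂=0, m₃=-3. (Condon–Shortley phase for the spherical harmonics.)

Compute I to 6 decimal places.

-0.162868

Rules hold: Σm=0, L=8 even, 3≤3≤5.
N = 9·3·7 = 189
Δ = 2!·6!·0!/9! = 1/252
Racah Σ t=1..1: t=1:−1/36 = -1/36
⇒ 3j(4 1 3; 0 0 0)² = 4/63, sgn +1
Racah Σ t=1..1: t=1:−1/720 = -1/720
⇒ 3j(4 1 3; 3 0 -3)² = 1/36, sgn -1
4πI² = N·(3j₀)²·(3jₘ)² = 1/3
I = -1·√(0.333333/4π) = -0.16286750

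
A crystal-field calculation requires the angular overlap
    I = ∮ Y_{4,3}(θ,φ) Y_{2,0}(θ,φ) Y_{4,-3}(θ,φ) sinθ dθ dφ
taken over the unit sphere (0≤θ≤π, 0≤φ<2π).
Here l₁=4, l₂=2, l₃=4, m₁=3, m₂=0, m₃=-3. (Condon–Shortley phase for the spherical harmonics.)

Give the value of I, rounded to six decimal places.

Rules hold: Σm=0, L=10 even, 2≤4≤6.
N = 9·5·9 = 405
Δ = 2!·6!·2!/11! = 1/13860
Racah Σ t=0..2: t=0:+1/192 t=1:−1/36 t=2:+1/192 = -5/288
⇒ 3j(4 2 4; 0 0 0)² = 20/693, sgn -1
Racah Σ t=0..1: t=0:+1/480 t=1:−1/720 = 1/1440
⇒ 3j(4 2 4; 3 0 -3)² = 7/1980, sgn -1
4πI² = N·(3j₀)²·(3jₘ)² = 5/121
I = +1·√(0.0413223/4π) = 0.05734392

0.057344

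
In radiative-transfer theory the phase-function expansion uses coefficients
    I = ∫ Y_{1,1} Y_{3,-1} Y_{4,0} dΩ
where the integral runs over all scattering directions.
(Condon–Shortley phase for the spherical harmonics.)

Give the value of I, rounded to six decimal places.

Rules hold: Σm=0, L=8 even, 2≤4≤4.
N = 3·7·9 = 189
Δ = 0!·2!·6!/9! = 1/252
Racah Σ t=0..0: t=0:+1/36 = 1/36
⇒ 3j(1 3 4; 0 0 0)² = 4/63, sgn +1
Racah Σ t=0..0: t=0:+1/96 = 1/96
⇒ 3j(1 3 4; 1 -1 0)² = 1/42, sgn +1
4πI² = N·(3j₀)²·(3jₘ)² = 2/7
I = +1·√(0.285714/4π) = 0.15078601

0.150786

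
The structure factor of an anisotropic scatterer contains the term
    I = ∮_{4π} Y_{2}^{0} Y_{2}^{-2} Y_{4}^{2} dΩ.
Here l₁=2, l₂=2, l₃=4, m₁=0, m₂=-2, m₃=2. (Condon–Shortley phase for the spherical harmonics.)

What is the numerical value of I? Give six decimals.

0.156078

Rules hold: Σm=0, L=8 even, 0≤4≤4.
N = 5·5·9 = 225
Δ = 0!·4!·4!/9! = 1/630
Racah Σ t=0..0: t=0:+1/16 = 1/16
⇒ 3j(2 2 4; 0 0 0)² = 2/35, sgn +1
Racah Σ t=0..0: t=0:+1/96 = 1/96
⇒ 3j(2 2 4; 0 -2 2)² = 1/42, sgn +1
4πI² = N·(3j₀)²·(3jₘ)² = 15/49
I = +1·√(0.306122/4π) = 0.15607835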